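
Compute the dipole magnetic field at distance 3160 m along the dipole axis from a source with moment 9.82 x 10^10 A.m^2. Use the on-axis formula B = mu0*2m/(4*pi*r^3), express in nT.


m = 9.82 x 10^10 = 98200000000 A.m^2
2m = 196400000000 A.m^2
r^3 = 3160^3 = 31554496000
B = (4pi*10^-7) * 196400000000 / (4*pi * 31554496000) * 1e9
= 246803.518866 / 396525491285.31 * 1e9
= 622.4153 nT

622.4153


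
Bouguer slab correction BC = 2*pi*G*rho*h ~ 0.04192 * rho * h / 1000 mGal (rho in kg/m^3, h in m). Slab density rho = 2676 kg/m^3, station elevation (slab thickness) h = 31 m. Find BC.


BC = 0.04192 * rho * h / 1000
= 0.04192 * 2676 * 31 / 1000
= 3.4775 mGal

3.4775


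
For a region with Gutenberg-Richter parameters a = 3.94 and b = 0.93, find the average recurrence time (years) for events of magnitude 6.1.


log10(N) = 3.94 - 0.93*6.1 = -1.733
N = 10^-1.733 = 0.018493
T = 1/N = 1/0.018493 = 54.0754 years

54.0754


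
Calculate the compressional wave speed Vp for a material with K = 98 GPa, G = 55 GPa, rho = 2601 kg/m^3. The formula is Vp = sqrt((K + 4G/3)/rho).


First compute the effective modulus:
K + 4G/3 = 98e9 + 4*55e9/3 = 171333333333.33 Pa
Then divide by density:
171333333333.33 / 2601 = 65872100.4742 Pa/(kg/m^3)
Take the square root:
Vp = sqrt(65872100.4742) = 8116.16 m/s

8116.16


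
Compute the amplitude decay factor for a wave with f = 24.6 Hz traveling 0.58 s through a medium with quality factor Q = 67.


pi*f*t/Q = pi*24.6*0.58/67 = 0.669019
A/A0 = exp(-0.669019) = 0.512211

0.512211


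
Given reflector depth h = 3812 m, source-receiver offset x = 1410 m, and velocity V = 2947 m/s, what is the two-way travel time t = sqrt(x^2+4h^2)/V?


x^2 + 4h^2 = 1410^2 + 4*3812^2 = 1988100 + 58125376 = 60113476
sqrt(60113476) = 7753.2881
t = 7753.2881 / 2947 = 2.6309 s

2.6309


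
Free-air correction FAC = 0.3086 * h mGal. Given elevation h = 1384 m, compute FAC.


FAC = 0.3086 * h
= 0.3086 * 1384
= 427.1024 mGal

427.1024


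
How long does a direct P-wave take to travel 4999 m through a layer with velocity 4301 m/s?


t = x / V
= 4999 / 4301
= 1.1623 s

1.1623


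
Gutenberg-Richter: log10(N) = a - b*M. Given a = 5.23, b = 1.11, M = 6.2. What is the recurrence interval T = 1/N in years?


log10(N) = 5.23 - 1.11*6.2 = -1.652
N = 10^-1.652 = 0.022284
T = 1/N = 1/0.022284 = 44.8745 years

44.8745


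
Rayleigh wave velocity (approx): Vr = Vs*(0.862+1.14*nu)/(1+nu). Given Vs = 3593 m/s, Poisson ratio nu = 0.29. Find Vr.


Numerator factor = 0.862 + 1.14*0.29 = 1.1926
Denominator = 1 + 0.29 = 1.29
Vr = 3593 * 1.1926 / 1.29 = 3321.71 m/s

3321.71


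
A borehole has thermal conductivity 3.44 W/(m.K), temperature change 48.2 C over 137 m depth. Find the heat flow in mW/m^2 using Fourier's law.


q = k * dT / dz * 1000
= 3.44 * 48.2 / 137 * 1000
= 1.210277 * 1000
= 1210.2774 mW/m^2

1210.2774


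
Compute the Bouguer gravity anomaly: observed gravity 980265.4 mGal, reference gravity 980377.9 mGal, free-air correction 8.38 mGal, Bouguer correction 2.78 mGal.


BA = g_obs - g_ref + FAC - BC
= 980265.4 - 980377.9 + 8.38 - 2.78
= -106.9 mGal

-106.9


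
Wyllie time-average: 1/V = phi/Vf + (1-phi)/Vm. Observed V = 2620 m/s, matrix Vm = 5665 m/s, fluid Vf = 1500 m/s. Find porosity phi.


1/V - 1/Vm = 1/2620 - 1/5665 = 0.00020516
1/Vf - 1/Vm = 1/1500 - 1/5665 = 0.00049014
phi = 0.00020516 / 0.00049014 = 0.4186

0.4186


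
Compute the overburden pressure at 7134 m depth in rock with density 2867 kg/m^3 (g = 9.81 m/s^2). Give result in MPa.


P = rho * g * z / 1e6
= 2867 * 9.81 * 7134 / 1e6
= 200645676.18 / 1e6
= 200.6457 MPa

200.6457


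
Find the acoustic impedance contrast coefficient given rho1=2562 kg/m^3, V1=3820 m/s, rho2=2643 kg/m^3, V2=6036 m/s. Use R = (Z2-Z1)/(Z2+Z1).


Z1 = 2562 * 3820 = 9786840
Z2 = 2643 * 6036 = 15953148
R = (15953148 - 9786840) / (15953148 + 9786840) = 6166308 / 25739988 = 0.2396

0.2396


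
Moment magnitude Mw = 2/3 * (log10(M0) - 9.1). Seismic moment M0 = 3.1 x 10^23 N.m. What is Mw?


log10(M0) = log10(3.1 x 10^23) = 23.4914
Mw = 2/3 * (23.4914 - 9.1)
= 2/3 * 14.3914
= 9.59

9.59


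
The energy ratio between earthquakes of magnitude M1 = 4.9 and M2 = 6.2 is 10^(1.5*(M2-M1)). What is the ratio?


M2 - M1 = 6.2 - 4.9 = 1.3
1.5 * 1.3 = 1.95
ratio = 10^1.95 = 89.13

89.13


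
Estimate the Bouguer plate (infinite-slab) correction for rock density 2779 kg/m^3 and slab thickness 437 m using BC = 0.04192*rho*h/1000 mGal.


BC = 0.04192 * rho * h / 1000
= 0.04192 * 2779 * 437 / 1000
= 50.9086 mGal

50.9086


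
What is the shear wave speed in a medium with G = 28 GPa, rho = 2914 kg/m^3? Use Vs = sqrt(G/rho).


Convert G to Pa: G = 28e9 Pa
Compute G/rho = 28e9 / 2914 = 9608785.175
Vs = sqrt(9608785.175) = 3099.8 m/s

3099.8


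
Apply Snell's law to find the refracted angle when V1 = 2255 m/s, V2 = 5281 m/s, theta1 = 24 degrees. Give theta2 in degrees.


sin(theta1) = sin(24 deg) = 0.406737
sin(theta2) = V2/V1 * sin(theta1) = 5281/2255 * 0.406737 = 0.952539
theta2 = arcsin(0.952539) = 72.277 degrees

72.277


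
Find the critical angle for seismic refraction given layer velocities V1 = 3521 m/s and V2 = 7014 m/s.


V1/V2 = 3521/7014 = 0.501996
theta_c = arcsin(0.501996) = 30.1321 degrees

30.1321


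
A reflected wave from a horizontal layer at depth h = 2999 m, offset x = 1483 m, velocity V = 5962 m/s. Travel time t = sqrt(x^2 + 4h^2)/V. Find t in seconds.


x^2 + 4h^2 = 1483^2 + 4*2999^2 = 2199289 + 35976004 = 38175293
sqrt(38175293) = 6178.6158
t = 6178.6158 / 5962 = 1.0363 s

1.0363


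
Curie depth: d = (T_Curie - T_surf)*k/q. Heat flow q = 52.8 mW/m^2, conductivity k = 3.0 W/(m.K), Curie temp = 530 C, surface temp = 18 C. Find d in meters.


T_Curie - T_surf = 530 - 18 = 512 C
Convert q to W/m^2: 52.8 mW/m^2 = 0.0528 W/m^2
d = 512 * 3.0 / 0.0528 = 29090.91 m

29090.91


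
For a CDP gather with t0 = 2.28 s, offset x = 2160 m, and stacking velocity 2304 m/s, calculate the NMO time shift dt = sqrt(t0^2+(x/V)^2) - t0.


x/Vnmo = 2160/2304 = 0.9375
(x/Vnmo)^2 = 0.878906
t0^2 = 5.1984
sqrt(5.1984 + 0.878906) = 2.465219
dt = 2.465219 - 2.28 = 0.185219

0.185219


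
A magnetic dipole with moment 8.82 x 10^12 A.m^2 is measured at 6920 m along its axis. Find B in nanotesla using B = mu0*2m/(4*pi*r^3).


m = 8.82 x 10^12 = 8820000000000 A.m^2
2m = 17640000000000 A.m^2
r^3 = 6920^3 = 331373888000
B = (4pi*10^-7) * 17640000000000 / (4*pi * 331373888000) * 1e9
= 22167077.76373 / 4164167088529.15 * 1e9
= 5323.2921 nT

5323.2921


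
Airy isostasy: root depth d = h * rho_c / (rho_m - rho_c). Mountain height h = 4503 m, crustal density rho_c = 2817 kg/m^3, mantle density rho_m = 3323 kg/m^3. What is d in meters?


rho_m - rho_c = 3323 - 2817 = 506
d = 4503 * 2817 / 506
= 12684951 / 506
= 25069.07 m

25069.07


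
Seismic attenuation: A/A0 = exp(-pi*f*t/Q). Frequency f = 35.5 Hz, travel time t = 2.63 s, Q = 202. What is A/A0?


pi*f*t/Q = pi*35.5*2.63/202 = 1.452053
A/A0 = exp(-1.452053) = 0.234089

0.234089


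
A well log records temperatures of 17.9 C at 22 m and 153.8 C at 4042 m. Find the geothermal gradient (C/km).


dT = 153.8 - 17.9 = 135.9 C
dz = 4042 - 22 = 4020 m
gradient = dT/dz * 1000 = 135.9/4020 * 1000 = 33.806 C/km

33.806


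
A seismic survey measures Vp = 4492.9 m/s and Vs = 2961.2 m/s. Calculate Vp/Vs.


Vp/Vs = 4492.9 / 2961.2
= 1.5173

1.5173


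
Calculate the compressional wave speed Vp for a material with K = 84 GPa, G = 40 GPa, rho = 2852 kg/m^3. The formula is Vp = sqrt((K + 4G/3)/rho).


First compute the effective modulus:
K + 4G/3 = 84e9 + 4*40e9/3 = 137333333333.33 Pa
Then divide by density:
137333333333.33 / 2852 = 48153342.6835 Pa/(kg/m^3)
Take the square root:
Vp = sqrt(48153342.6835) = 6939.26 m/s

6939.26


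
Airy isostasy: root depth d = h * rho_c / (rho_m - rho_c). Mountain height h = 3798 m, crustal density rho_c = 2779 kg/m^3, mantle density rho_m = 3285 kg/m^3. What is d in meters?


rho_m - rho_c = 3285 - 2779 = 506
d = 3798 * 2779 / 506
= 10554642 / 506
= 20858.98 m

20858.98


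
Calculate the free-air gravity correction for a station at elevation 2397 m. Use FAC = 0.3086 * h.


FAC = 0.3086 * h
= 0.3086 * 2397
= 739.7142 mGal

739.7142


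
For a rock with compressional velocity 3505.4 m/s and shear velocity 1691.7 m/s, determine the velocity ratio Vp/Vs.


Vp/Vs = 3505.4 / 1691.7
= 2.0721

2.0721


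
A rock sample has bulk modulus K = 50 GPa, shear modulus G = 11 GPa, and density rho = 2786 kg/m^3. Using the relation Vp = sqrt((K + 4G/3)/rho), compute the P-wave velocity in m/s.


First compute the effective modulus:
K + 4G/3 = 50e9 + 4*11e9/3 = 64666666666.67 Pa
Then divide by density:
64666666666.67 / 2786 = 23211294.5681 Pa/(kg/m^3)
Take the square root:
Vp = sqrt(23211294.5681) = 4817.81 m/s

4817.81


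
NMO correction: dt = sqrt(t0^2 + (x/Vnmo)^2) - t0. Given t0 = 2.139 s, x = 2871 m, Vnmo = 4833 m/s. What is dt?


x/Vnmo = 2871/4833 = 0.594041
(x/Vnmo)^2 = 0.352885
t0^2 = 4.575321
sqrt(4.575321 + 0.352885) = 2.219956
dt = 2.219956 - 2.139 = 0.080956

0.080956


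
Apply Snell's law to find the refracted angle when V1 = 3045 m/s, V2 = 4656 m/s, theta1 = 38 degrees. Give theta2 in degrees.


sin(theta1) = sin(38 deg) = 0.615661
sin(theta2) = V2/V1 * sin(theta1) = 4656/3045 * 0.615661 = 0.941386
theta2 = arcsin(0.941386) = 70.2856 degrees

70.2856


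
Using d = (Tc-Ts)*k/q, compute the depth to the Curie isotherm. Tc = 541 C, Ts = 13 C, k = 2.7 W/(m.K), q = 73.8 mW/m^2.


T_Curie - T_surf = 541 - 13 = 528 C
Convert q to W/m^2: 73.8 mW/m^2 = 0.0738 W/m^2
d = 528 * 2.7 / 0.0738 = 19317.07 m

19317.07


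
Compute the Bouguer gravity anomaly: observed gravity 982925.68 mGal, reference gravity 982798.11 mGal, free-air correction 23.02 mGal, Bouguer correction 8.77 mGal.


BA = g_obs - g_ref + FAC - BC
= 982925.68 - 982798.11 + 23.02 - 8.77
= 141.82 mGal

141.82


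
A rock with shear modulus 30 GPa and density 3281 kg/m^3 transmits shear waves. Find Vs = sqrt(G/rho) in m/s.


Convert G to Pa: G = 30e9 Pa
Compute G/rho = 30e9 / 3281 = 9143553.7946
Vs = sqrt(9143553.7946) = 3023.83 m/s

3023.83


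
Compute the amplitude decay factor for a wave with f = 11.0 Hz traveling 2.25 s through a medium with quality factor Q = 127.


pi*f*t/Q = pi*11.0*2.25/127 = 0.61224
A/A0 = exp(-0.61224) = 0.542135

0.542135


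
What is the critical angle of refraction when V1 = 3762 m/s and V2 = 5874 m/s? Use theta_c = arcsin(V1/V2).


V1/V2 = 3762/5874 = 0.640449
theta_c = arcsin(0.640449) = 39.8253 degrees

39.8253


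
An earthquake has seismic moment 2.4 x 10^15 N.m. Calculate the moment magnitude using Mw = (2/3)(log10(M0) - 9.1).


log10(M0) = log10(2.4 x 10^15) = 15.3802
Mw = 2/3 * (15.3802 - 9.1)
= 2/3 * 6.2802
= 4.19

4.19


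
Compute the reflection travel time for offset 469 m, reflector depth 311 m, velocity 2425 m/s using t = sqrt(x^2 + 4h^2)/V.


x^2 + 4h^2 = 469^2 + 4*311^2 = 219961 + 386884 = 606845
sqrt(606845) = 779.0026
t = 779.0026 / 2425 = 0.3212 s

0.3212


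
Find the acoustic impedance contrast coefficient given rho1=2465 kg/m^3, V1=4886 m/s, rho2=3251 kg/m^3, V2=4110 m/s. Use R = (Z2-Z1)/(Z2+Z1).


Z1 = 2465 * 4886 = 12043990
Z2 = 3251 * 4110 = 13361610
R = (13361610 - 12043990) / (13361610 + 12043990) = 1317620 / 25405600 = 0.0519

0.0519


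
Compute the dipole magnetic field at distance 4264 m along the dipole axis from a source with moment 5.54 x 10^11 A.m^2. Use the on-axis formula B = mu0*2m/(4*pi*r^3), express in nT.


m = 5.54 x 10^11 = 554000000000 A.m^2
2m = 1108000000000 A.m^2
r^3 = 4264^3 = 77526751744
B = (4pi*10^-7) * 1108000000000 / (4*pi * 77526751744) * 1e9
= 1392353.864071 / 974229894942.52 * 1e9
= 1429.1841 nT

1429.1841


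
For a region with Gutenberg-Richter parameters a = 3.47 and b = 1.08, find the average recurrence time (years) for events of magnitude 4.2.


log10(N) = 3.47 - 1.08*4.2 = -1.066
N = 10^-1.066 = 0.085901
T = 1/N = 1/0.085901 = 11.6413 years

11.6413


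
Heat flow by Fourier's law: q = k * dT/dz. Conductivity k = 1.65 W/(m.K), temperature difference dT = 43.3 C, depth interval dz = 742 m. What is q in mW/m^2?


q = k * dT / dz * 1000
= 1.65 * 43.3 / 742 * 1000
= 0.096287 * 1000
= 96.2871 mW/m^2

96.2871


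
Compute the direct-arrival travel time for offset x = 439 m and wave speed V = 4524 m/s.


t = x / V
= 439 / 4524
= 0.097 s

0.097


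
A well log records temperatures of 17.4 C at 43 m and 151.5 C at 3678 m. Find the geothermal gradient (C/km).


dT = 151.5 - 17.4 = 134.1 C
dz = 3678 - 43 = 3635 m
gradient = dT/dz * 1000 = 134.1/3635 * 1000 = 36.8913 C/km

36.8913


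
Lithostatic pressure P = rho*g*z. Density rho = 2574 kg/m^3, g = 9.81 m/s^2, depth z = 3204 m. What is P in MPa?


P = rho * g * z / 1e6
= 2574 * 9.81 * 3204 / 1e6
= 80904011.76 / 1e6
= 80.904 MPa

80.904


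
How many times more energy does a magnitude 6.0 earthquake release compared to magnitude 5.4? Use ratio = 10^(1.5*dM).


M2 - M1 = 6.0 - 5.4 = 0.6
1.5 * 0.6 = 0.9
ratio = 10^0.9 = 7.94

7.94


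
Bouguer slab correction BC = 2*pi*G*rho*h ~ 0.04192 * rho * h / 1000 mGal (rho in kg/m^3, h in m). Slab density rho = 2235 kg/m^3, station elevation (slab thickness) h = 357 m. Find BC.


BC = 0.04192 * rho * h / 1000
= 0.04192 * 2235 * 357 / 1000
= 33.4478 mGal

33.4478


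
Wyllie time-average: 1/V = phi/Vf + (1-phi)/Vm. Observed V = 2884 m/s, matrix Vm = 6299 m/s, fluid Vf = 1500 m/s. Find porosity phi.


1/V - 1/Vm = 1/2884 - 1/6299 = 0.00018799
1/Vf - 1/Vm = 1/1500 - 1/6299 = 0.00050791
phi = 0.00018799 / 0.00050791 = 0.3701

0.3701


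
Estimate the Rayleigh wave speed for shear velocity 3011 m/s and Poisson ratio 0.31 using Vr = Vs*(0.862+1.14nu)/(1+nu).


Numerator factor = 0.862 + 1.14*0.31 = 1.2154
Denominator = 1 + 0.31 = 1.31
Vr = 3011 * 1.2154 / 1.31 = 2793.56 m/s

2793.56


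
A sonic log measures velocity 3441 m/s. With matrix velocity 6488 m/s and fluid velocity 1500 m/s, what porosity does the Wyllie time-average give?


1/V - 1/Vm = 1/3441 - 1/6488 = 0.00013648
1/Vf - 1/Vm = 1/1500 - 1/6488 = 0.00051254
phi = 0.00013648 / 0.00051254 = 0.2663

0.2663


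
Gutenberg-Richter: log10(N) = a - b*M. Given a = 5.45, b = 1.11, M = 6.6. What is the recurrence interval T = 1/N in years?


log10(N) = 5.45 - 1.11*6.6 = -1.876
N = 10^-1.876 = 0.013305
T = 1/N = 1/0.013305 = 75.1623 years

75.1623


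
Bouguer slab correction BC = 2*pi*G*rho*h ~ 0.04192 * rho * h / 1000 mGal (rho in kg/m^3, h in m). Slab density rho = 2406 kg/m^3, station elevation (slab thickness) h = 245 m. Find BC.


BC = 0.04192 * rho * h / 1000
= 0.04192 * 2406 * 245 / 1000
= 24.7106 mGal

24.7106


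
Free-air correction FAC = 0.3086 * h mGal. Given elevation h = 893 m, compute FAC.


FAC = 0.3086 * h
= 0.3086 * 893
= 275.5798 mGal

275.5798


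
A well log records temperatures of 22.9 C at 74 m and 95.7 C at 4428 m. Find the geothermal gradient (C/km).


dT = 95.7 - 22.9 = 72.8 C
dz = 4428 - 74 = 4354 m
gradient = dT/dz * 1000 = 72.8/4354 * 1000 = 16.7203 C/km

16.7203


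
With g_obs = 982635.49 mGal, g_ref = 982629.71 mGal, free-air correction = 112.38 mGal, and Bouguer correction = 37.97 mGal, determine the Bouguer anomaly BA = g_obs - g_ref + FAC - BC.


BA = g_obs - g_ref + FAC - BC
= 982635.49 - 982629.71 + 112.38 - 37.97
= 80.19 mGal

80.19


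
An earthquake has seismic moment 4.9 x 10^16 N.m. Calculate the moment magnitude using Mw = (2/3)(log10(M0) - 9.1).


log10(M0) = log10(4.9 x 10^16) = 16.6902
Mw = 2/3 * (16.6902 - 9.1)
= 2/3 * 7.5902
= 5.06

5.06


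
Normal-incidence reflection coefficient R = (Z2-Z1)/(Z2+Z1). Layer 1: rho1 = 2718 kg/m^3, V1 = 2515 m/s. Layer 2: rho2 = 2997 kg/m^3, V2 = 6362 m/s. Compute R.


Z1 = 2718 * 2515 = 6835770
Z2 = 2997 * 6362 = 19066914
R = (19066914 - 6835770) / (19066914 + 6835770) = 12231144 / 25902684 = 0.4722

0.4722


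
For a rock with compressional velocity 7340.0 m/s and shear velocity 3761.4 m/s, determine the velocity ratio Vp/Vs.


Vp/Vs = 7340.0 / 3761.4
= 1.9514

1.9514


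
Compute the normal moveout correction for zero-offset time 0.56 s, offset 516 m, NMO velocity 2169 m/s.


x/Vnmo = 516/2169 = 0.237898
(x/Vnmo)^2 = 0.056595
t0^2 = 0.3136
sqrt(0.3136 + 0.056595) = 0.608437
dt = 0.608437 - 0.56 = 0.048437

0.048437


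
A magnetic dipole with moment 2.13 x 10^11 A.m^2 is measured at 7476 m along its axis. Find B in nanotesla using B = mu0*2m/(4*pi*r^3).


m = 2.13 x 10^11 = 213000000000 A.m^2
2m = 426000000000 A.m^2
r^3 = 7476^3 = 417837946176
B = (4pi*10^-7) * 426000000000 / (4*pi * 417837946176) * 1e9
= 535327.388172 / 5250706488390.28 * 1e9
= 101.9534 nT

101.9534


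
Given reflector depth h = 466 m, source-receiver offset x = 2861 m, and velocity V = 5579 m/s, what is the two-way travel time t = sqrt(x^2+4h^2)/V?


x^2 + 4h^2 = 2861^2 + 4*466^2 = 8185321 + 868624 = 9053945
sqrt(9053945) = 3008.9774
t = 3008.9774 / 5579 = 0.5393 s

0.5393


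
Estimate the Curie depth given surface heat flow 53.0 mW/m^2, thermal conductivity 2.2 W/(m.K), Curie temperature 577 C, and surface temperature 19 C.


T_Curie - T_surf = 577 - 19 = 558 C
Convert q to W/m^2: 53.0 mW/m^2 = 0.053 W/m^2
d = 558 * 2.2 / 0.053 = 23162.26 m

23162.26


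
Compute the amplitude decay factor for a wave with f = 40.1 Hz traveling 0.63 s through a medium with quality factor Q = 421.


pi*f*t/Q = pi*40.1*0.63/421 = 0.188518
A/A0 = exp(-0.188518) = 0.828186

0.828186


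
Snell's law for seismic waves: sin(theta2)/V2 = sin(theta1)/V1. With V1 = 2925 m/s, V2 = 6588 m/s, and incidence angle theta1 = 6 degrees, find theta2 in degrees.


sin(theta1) = sin(6 deg) = 0.104528
sin(theta2) = V2/V1 * sin(theta1) = 6588/2925 * 0.104528 = 0.23543
theta2 = arcsin(0.23543) = 13.617 degrees

13.617


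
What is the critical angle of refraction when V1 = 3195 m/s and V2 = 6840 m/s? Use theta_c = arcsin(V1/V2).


V1/V2 = 3195/6840 = 0.467105
theta_c = arcsin(0.467105) = 27.8466 degrees

27.8466


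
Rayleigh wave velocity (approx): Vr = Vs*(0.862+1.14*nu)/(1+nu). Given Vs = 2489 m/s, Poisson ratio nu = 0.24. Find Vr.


Numerator factor = 0.862 + 1.14*0.24 = 1.1356
Denominator = 1 + 0.24 = 1.24
Vr = 2489 * 1.1356 / 1.24 = 2279.44 m/s

2279.44


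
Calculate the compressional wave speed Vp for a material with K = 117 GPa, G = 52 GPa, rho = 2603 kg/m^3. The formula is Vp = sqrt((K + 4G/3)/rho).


First compute the effective modulus:
K + 4G/3 = 117e9 + 4*52e9/3 = 186333333333.33 Pa
Then divide by density:
186333333333.33 / 2603 = 71584069.6632 Pa/(kg/m^3)
Take the square root:
Vp = sqrt(71584069.6632) = 8460.74 m/s

8460.74


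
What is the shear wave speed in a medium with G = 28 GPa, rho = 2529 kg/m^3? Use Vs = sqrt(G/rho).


Convert G to Pa: G = 28e9 Pa
Compute G/rho = 28e9 / 2529 = 11071569.7904
Vs = sqrt(11071569.7904) = 3327.4 m/s

3327.4


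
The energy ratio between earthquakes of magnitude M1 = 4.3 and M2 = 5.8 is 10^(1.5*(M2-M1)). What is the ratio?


M2 - M1 = 5.8 - 4.3 = 1.5
1.5 * 1.5 = 2.25
ratio = 10^2.25 = 177.83

177.83


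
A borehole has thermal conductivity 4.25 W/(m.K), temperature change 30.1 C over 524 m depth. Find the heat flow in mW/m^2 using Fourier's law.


q = k * dT / dz * 1000
= 4.25 * 30.1 / 524 * 1000
= 0.244132 * 1000
= 244.1317 mW/m^2

244.1317


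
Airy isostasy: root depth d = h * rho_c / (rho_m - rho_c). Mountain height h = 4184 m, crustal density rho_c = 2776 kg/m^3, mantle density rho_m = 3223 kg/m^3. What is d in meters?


rho_m - rho_c = 3223 - 2776 = 447
d = 4184 * 2776 / 447
= 11614784 / 447
= 25983.86 m

25983.86


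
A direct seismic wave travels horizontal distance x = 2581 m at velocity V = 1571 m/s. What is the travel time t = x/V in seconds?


t = x / V
= 2581 / 1571
= 1.6429 s

1.6429


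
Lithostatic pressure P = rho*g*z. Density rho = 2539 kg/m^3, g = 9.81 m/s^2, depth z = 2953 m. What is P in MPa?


P = rho * g * z / 1e6
= 2539 * 9.81 * 2953 / 1e6
= 73552113.27 / 1e6
= 73.5521 MPa

73.5521


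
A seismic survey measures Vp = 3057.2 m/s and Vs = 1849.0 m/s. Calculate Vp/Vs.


Vp/Vs = 3057.2 / 1849.0
= 1.6534

1.6534


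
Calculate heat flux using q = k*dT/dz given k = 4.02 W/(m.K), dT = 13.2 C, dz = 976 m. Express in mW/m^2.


q = k * dT / dz * 1000
= 4.02 * 13.2 / 976 * 1000
= 0.054369 * 1000
= 54.3689 mW/m^2

54.3689


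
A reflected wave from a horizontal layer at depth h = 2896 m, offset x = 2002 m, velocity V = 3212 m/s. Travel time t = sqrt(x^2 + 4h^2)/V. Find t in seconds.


x^2 + 4h^2 = 2002^2 + 4*2896^2 = 4008004 + 33547264 = 37555268
sqrt(37555268) = 6128.2353
t = 6128.2353 / 3212 = 1.9079 s

1.9079


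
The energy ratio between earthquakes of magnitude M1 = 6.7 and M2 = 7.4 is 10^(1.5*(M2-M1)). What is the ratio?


M2 - M1 = 7.4 - 6.7 = 0.7
1.5 * 0.7 = 1.05
ratio = 10^1.05 = 11.22

11.22


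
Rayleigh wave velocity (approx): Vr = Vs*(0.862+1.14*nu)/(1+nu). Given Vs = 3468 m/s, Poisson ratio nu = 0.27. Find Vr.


Numerator factor = 0.862 + 1.14*0.27 = 1.1698
Denominator = 1 + 0.27 = 1.27
Vr = 3468 * 1.1698 / 1.27 = 3194.38 m/s

3194.38


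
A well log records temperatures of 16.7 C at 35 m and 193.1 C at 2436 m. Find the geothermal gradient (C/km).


dT = 193.1 - 16.7 = 176.4 C
dz = 2436 - 35 = 2401 m
gradient = dT/dz * 1000 = 176.4/2401 * 1000 = 73.4694 C/km

73.4694


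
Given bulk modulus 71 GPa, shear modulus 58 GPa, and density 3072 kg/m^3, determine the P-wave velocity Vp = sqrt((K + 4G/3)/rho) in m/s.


First compute the effective modulus:
K + 4G/3 = 71e9 + 4*58e9/3 = 148333333333.33 Pa
Then divide by density:
148333333333.33 / 3072 = 48285590.2778 Pa/(kg/m^3)
Take the square root:
Vp = sqrt(48285590.2778) = 6948.78 m/s

6948.78


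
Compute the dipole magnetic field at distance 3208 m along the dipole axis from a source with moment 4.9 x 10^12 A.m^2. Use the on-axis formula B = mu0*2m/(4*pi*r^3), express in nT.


m = 4.9 x 10^12 = 4900000000000 A.m^2
2m = 9800000000000 A.m^2
r^3 = 3208^3 = 33014374912
B = (4pi*10^-7) * 9800000000000 / (4*pi * 33014374912) * 1e9
= 12315043.202072 / 414870870745.59 * 1e9
= 29684.0392 nT

29684.0392


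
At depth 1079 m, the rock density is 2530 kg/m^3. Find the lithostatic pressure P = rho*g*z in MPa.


P = rho * g * z / 1e6
= 2530 * 9.81 * 1079 / 1e6
= 26780024.7 / 1e6
= 26.78 MPa

26.78


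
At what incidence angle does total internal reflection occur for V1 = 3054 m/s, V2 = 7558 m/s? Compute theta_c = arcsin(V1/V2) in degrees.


V1/V2 = 3054/7558 = 0.404075
theta_c = arcsin(0.404075) = 23.8332 degrees

23.8332


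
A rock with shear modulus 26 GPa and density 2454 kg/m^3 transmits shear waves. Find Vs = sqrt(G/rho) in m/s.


Convert G to Pa: G = 26e9 Pa
Compute G/rho = 26e9 / 2454 = 10594947.0253
Vs = sqrt(10594947.0253) = 3254.99 m/s

3254.99


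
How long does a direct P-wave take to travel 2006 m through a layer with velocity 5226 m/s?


t = x / V
= 2006 / 5226
= 0.3838 s

0.3838


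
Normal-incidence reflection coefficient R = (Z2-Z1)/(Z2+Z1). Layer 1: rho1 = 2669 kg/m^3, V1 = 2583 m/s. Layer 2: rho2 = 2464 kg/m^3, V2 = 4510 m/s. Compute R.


Z1 = 2669 * 2583 = 6894027
Z2 = 2464 * 4510 = 11112640
R = (11112640 - 6894027) / (11112640 + 6894027) = 4218613 / 18006667 = 0.2343

0.2343


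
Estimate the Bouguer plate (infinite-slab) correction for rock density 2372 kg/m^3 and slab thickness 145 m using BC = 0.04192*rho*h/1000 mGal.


BC = 0.04192 * rho * h / 1000
= 0.04192 * 2372 * 145 / 1000
= 14.418 mGal

14.418


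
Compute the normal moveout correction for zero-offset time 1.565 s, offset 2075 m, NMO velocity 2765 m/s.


x/Vnmo = 2075/2765 = 0.750452
(x/Vnmo)^2 = 0.563178
t0^2 = 2.449225
sqrt(2.449225 + 0.563178) = 1.735628
dt = 1.735628 - 1.565 = 0.170628

0.170628


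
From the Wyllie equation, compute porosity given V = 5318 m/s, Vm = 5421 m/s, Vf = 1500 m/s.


1/V - 1/Vm = 1/5318 - 1/5421 = 3.57e-06
1/Vf - 1/Vm = 1/1500 - 1/5421 = 0.0004822
phi = 3.57e-06 / 0.0004822 = 0.0074

0.0074


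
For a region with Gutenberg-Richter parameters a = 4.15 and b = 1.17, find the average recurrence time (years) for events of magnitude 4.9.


log10(N) = 4.15 - 1.17*4.9 = -1.583
N = 10^-1.583 = 0.026122
T = 1/N = 1/0.026122 = 38.2825 years

38.2825


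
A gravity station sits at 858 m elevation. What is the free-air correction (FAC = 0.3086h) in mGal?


FAC = 0.3086 * h
= 0.3086 * 858
= 264.7788 mGal

264.7788


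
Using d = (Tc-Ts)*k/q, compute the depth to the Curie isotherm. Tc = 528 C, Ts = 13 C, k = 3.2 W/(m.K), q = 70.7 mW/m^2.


T_Curie - T_surf = 528 - 13 = 515 C
Convert q to W/m^2: 70.7 mW/m^2 = 0.0707 W/m^2
d = 515 * 3.2 / 0.0707 = 23309.76 m

23309.76


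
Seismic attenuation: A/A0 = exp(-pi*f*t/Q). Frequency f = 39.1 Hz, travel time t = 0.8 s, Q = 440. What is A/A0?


pi*f*t/Q = pi*39.1*0.8/440 = 0.223339
A/A0 = exp(-0.223339) = 0.799844

0.799844


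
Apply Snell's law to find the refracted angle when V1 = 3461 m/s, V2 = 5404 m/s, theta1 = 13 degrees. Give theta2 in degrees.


sin(theta1) = sin(13 deg) = 0.224951
sin(theta2) = V2/V1 * sin(theta1) = 5404/3461 * 0.224951 = 0.351238
theta2 = arcsin(0.351238) = 20.5631 degrees

20.5631


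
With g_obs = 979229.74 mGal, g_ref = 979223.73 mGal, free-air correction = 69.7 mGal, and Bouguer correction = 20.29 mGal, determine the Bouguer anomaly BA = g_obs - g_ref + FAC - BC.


BA = g_obs - g_ref + FAC - BC
= 979229.74 - 979223.73 + 69.7 - 20.29
= 55.42 mGal

55.42


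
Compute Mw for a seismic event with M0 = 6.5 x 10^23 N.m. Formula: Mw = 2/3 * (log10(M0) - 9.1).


log10(M0) = log10(6.5 x 10^23) = 23.8129
Mw = 2/3 * (23.8129 - 9.1)
= 2/3 * 14.7129
= 9.81

9.81


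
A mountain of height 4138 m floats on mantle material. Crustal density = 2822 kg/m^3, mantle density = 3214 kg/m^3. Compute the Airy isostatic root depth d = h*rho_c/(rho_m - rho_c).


rho_m - rho_c = 3214 - 2822 = 392
d = 4138 * 2822 / 392
= 11677436 / 392
= 29789.38 m

29789.38


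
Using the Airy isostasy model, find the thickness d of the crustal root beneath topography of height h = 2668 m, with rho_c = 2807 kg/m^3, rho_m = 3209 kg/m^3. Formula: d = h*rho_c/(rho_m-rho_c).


rho_m - rho_c = 3209 - 2807 = 402
d = 2668 * 2807 / 402
= 7489076 / 402
= 18629.54 m

18629.54


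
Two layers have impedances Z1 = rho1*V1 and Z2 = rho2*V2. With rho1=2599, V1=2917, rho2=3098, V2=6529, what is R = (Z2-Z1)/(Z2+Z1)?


Z1 = 2599 * 2917 = 7581283
Z2 = 3098 * 6529 = 20226842
R = (20226842 - 7581283) / (20226842 + 7581283) = 12645559 / 27808125 = 0.4547

0.4547


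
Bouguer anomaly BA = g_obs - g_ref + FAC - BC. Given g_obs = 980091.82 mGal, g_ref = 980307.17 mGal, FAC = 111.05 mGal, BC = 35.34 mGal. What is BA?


BA = g_obs - g_ref + FAC - BC
= 980091.82 - 980307.17 + 111.05 - 35.34
= -139.64 mGal

-139.64


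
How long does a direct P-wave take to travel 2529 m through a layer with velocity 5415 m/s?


t = x / V
= 2529 / 5415
= 0.467 s

0.467


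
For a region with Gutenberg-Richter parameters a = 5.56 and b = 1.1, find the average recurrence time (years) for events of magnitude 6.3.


log10(N) = 5.56 - 1.1*6.3 = -1.37
N = 10^-1.37 = 0.042658
T = 1/N = 1/0.042658 = 23.4423 years

23.4423


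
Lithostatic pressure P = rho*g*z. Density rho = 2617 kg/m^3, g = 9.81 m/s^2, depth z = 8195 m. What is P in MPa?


P = rho * g * z / 1e6
= 2617 * 9.81 * 8195 / 1e6
= 210388350.15 / 1e6
= 210.3884 MPa

210.3884


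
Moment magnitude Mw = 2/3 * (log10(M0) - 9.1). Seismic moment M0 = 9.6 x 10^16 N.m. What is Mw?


log10(M0) = log10(9.6 x 10^16) = 16.9823
Mw = 2/3 * (16.9823 - 9.1)
= 2/3 * 7.8823
= 5.25

5.25


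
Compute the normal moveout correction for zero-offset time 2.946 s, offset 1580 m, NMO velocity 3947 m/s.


x/Vnmo = 1580/3947 = 0.400304
(x/Vnmo)^2 = 0.160243
t0^2 = 8.678916
sqrt(8.678916 + 0.160243) = 2.973072
dt = 2.973072 - 2.946 = 0.027072

0.027072


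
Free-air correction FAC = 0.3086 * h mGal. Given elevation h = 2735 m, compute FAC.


FAC = 0.3086 * h
= 0.3086 * 2735
= 844.021 mGal

844.021


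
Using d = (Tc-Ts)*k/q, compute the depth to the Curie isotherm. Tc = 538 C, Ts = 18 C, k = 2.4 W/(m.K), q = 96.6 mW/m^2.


T_Curie - T_surf = 538 - 18 = 520 C
Convert q to W/m^2: 96.6 mW/m^2 = 0.0966 W/m^2
d = 520 * 2.4 / 0.0966 = 12919.25 m

12919.25


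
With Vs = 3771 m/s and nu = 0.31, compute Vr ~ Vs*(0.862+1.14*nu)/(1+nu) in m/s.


Numerator factor = 0.862 + 1.14*0.31 = 1.2154
Denominator = 1 + 0.31 = 1.31
Vr = 3771 * 1.2154 / 1.31 = 3498.68 m/s

3498.68


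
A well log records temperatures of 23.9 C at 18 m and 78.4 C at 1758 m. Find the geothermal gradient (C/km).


dT = 78.4 - 23.9 = 54.5 C
dz = 1758 - 18 = 1740 m
gradient = dT/dz * 1000 = 54.5/1740 * 1000 = 31.3218 C/km

31.3218


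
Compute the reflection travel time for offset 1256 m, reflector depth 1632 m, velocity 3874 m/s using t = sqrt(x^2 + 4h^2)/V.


x^2 + 4h^2 = 1256^2 + 4*1632^2 = 1577536 + 10653696 = 12231232
sqrt(12231232) = 3497.3178
t = 3497.3178 / 3874 = 0.9028 s

0.9028


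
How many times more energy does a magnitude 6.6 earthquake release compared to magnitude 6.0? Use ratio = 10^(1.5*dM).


M2 - M1 = 6.6 - 6.0 = 0.6
1.5 * 0.6 = 0.9
ratio = 10^0.9 = 7.94

7.94


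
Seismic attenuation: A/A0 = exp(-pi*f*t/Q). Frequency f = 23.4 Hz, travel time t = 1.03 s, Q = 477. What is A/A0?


pi*f*t/Q = pi*23.4*1.03/477 = 0.158739
A/A0 = exp(-0.158739) = 0.853219

0.853219


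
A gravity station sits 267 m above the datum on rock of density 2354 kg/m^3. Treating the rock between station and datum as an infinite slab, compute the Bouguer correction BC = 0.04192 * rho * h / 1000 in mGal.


BC = 0.04192 * rho * h / 1000
= 0.04192 * 2354 * 267 / 1000
= 26.3475 mGal

26.3475


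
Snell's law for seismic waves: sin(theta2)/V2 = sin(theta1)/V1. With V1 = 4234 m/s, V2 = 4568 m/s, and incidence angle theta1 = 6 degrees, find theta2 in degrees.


sin(theta1) = sin(6 deg) = 0.104528
sin(theta2) = V2/V1 * sin(theta1) = 4568/4234 * 0.104528 = 0.112774
theta2 = arcsin(0.112774) = 6.4753 degrees

6.4753


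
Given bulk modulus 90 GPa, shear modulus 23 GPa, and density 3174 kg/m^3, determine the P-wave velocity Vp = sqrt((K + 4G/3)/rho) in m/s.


First compute the effective modulus:
K + 4G/3 = 90e9 + 4*23e9/3 = 120666666666.67 Pa
Then divide by density:
120666666666.67 / 3174 = 38017223.2724 Pa/(kg/m^3)
Take the square root:
Vp = sqrt(38017223.2724) = 6165.81 m/s

6165.81


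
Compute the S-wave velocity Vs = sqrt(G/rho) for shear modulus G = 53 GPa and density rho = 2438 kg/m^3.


Convert G to Pa: G = 53e9 Pa
Compute G/rho = 53e9 / 2438 = 21739130.4348
Vs = sqrt(21739130.4348) = 4662.52 m/s

4662.52


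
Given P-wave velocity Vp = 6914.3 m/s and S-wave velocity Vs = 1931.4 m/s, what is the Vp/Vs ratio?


Vp/Vs = 6914.3 / 1931.4
= 3.5799

3.5799


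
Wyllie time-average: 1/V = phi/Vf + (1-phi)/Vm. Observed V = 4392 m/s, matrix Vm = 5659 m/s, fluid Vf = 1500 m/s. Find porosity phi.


1/V - 1/Vm = 1/4392 - 1/5659 = 5.098e-05
1/Vf - 1/Vm = 1/1500 - 1/5659 = 0.00048996
phi = 5.098e-05 / 0.00048996 = 0.104

0.104


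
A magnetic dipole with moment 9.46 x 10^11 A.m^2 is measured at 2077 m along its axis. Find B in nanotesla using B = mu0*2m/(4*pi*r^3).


m = 9.46 x 10^11 = 946000000000 A.m^2
2m = 1892000000000 A.m^2
r^3 = 2077^3 = 8960030533
B = (4pi*10^-7) * 1892000000000 / (4*pi * 8960030533) * 1e9
= 2377557.320237 / 112595064393.65 * 1e9
= 21115.9995 nT

21115.9995


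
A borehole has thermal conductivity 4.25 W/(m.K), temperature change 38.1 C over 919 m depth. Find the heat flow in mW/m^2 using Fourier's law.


q = k * dT / dz * 1000
= 4.25 * 38.1 / 919 * 1000
= 0.176197 * 1000
= 176.197 mW/m^2

176.197


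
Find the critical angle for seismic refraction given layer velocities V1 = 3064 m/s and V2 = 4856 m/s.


V1/V2 = 3064/4856 = 0.630972
theta_c = arcsin(0.630972) = 39.1219 degrees

39.1219


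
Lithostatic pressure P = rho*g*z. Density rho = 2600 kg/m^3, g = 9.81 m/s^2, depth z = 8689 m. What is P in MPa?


P = rho * g * z / 1e6
= 2600 * 9.81 * 8689 / 1e6
= 221621634.0 / 1e6
= 221.6216 MPa

221.6216


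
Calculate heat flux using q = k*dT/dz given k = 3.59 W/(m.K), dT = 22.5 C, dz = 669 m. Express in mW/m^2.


q = k * dT / dz * 1000
= 3.59 * 22.5 / 669 * 1000
= 0.12074 * 1000
= 120.7399 mW/m^2

120.7399


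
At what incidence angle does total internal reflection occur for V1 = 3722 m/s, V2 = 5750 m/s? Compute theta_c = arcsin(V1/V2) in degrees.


V1/V2 = 3722/5750 = 0.647304
theta_c = arcsin(0.647304) = 40.3387 degrees

40.3387


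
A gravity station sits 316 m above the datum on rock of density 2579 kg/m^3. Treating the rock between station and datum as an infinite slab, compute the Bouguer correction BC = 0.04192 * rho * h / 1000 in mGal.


BC = 0.04192 * rho * h / 1000
= 0.04192 * 2579 * 316 / 1000
= 34.1633 mGal

34.1633


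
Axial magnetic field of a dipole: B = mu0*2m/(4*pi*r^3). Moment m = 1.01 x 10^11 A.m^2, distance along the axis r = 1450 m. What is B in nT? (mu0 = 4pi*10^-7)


m = 1.01 x 10^11 = 101000000000 A.m^2
2m = 202000000000 A.m^2
r^3 = 1450^3 = 3048625000
B = (4pi*10^-7) * 202000000000 / (4*pi * 3048625000) * 1e9
= 253840.68641 / 38310151614.2 * 1e9
= 6625.9379 nT

6625.9379


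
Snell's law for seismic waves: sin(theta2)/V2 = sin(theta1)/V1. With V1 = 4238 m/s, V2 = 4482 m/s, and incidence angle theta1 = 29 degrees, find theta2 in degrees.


sin(theta1) = sin(29 deg) = 0.48481
sin(theta2) = V2/V1 * sin(theta1) = 4482/4238 * 0.48481 = 0.512722
theta2 = arcsin(0.512722) = 30.8453 degrees

30.8453


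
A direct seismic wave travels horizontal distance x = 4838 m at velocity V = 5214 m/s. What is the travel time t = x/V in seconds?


t = x / V
= 4838 / 5214
= 0.9279 s

0.9279


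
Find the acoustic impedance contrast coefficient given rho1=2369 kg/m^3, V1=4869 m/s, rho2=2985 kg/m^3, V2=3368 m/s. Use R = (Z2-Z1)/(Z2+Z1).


Z1 = 2369 * 4869 = 11534661
Z2 = 2985 * 3368 = 10053480
R = (10053480 - 11534661) / (10053480 + 11534661) = -1481181 / 21588141 = -0.0686

-0.0686


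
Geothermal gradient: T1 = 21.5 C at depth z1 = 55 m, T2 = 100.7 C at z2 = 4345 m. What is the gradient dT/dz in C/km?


dT = 100.7 - 21.5 = 79.2 C
dz = 4345 - 55 = 4290 m
gradient = dT/dz * 1000 = 79.2/4290 * 1000 = 18.4615 C/km

18.4615


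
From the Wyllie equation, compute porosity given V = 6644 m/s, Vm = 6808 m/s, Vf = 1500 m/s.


1/V - 1/Vm = 1/6644 - 1/6808 = 3.63e-06
1/Vf - 1/Vm = 1/1500 - 1/6808 = 0.00051978
phi = 3.63e-06 / 0.00051978 = 0.007

0.007


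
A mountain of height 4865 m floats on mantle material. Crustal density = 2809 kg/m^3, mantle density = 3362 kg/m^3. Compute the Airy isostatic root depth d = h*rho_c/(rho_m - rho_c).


rho_m - rho_c = 3362 - 2809 = 553
d = 4865 * 2809 / 553
= 13665785 / 553
= 24712.09 m

24712.09


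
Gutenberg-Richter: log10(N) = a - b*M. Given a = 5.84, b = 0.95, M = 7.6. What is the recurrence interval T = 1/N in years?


log10(N) = 5.84 - 0.95*7.6 = -1.38
N = 10^-1.38 = 0.041687
T = 1/N = 1/0.041687 = 23.9883 years

23.9883


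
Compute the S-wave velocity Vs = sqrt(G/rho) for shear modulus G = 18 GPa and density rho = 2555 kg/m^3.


Convert G to Pa: G = 18e9 Pa
Compute G/rho = 18e9 / 2555 = 7045009.7847
Vs = sqrt(7045009.7847) = 2654.24 m/s

2654.24


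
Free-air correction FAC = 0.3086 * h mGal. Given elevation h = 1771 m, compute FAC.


FAC = 0.3086 * h
= 0.3086 * 1771
= 546.5306 mGal

546.5306


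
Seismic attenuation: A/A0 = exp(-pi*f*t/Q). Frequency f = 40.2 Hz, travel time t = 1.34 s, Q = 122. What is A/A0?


pi*f*t/Q = pi*40.2*1.34/122 = 1.387142
A/A0 = exp(-1.387142) = 0.249788

0.249788


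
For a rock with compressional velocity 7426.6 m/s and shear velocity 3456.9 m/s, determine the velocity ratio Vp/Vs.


Vp/Vs = 7426.6 / 3456.9
= 2.1483

2.1483


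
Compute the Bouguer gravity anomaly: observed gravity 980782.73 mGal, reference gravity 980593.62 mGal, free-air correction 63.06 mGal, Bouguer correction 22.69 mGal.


BA = g_obs - g_ref + FAC - BC
= 980782.73 - 980593.62 + 63.06 - 22.69
= 229.48 mGal

229.48


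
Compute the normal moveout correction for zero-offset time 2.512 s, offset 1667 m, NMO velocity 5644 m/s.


x/Vnmo = 1667/5644 = 0.295358
(x/Vnmo)^2 = 0.087236
t0^2 = 6.310144
sqrt(6.310144 + 0.087236) = 2.529304
dt = 2.529304 - 2.512 = 0.017304

0.017304


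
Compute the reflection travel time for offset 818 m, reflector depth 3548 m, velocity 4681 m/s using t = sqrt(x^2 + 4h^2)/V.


x^2 + 4h^2 = 818^2 + 4*3548^2 = 669124 + 50353216 = 51022340
sqrt(51022340) = 7142.9924
t = 7142.9924 / 4681 = 1.526 s

1.526


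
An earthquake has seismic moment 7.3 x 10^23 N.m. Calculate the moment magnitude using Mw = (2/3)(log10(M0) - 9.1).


log10(M0) = log10(7.3 x 10^23) = 23.8633
Mw = 2/3 * (23.8633 - 9.1)
= 2/3 * 14.7633
= 9.84

9.84


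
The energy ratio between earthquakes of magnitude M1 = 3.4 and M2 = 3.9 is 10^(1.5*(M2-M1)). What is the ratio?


M2 - M1 = 3.9 - 3.4 = 0.5
1.5 * 0.5 = 0.75
ratio = 10^0.75 = 5.62

5.62


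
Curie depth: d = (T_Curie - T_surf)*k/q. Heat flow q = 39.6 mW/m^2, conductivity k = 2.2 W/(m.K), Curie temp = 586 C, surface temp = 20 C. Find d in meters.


T_Curie - T_surf = 586 - 20 = 566 C
Convert q to W/m^2: 39.6 mW/m^2 = 0.0396 W/m^2
d = 566 * 2.2 / 0.0396 = 31444.44 m

31444.44


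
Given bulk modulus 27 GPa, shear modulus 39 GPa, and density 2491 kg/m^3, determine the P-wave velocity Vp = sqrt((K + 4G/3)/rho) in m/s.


First compute the effective modulus:
K + 4G/3 = 27e9 + 4*39e9/3 = 79000000000.0 Pa
Then divide by density:
79000000000.0 / 2491 = 31714171.0157 Pa/(kg/m^3)
Take the square root:
Vp = sqrt(31714171.0157) = 5631.53 m/s

5631.53


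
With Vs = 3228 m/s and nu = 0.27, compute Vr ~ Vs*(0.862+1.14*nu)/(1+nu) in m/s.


Numerator factor = 0.862 + 1.14*0.27 = 1.1698
Denominator = 1 + 0.27 = 1.27
Vr = 3228 * 1.1698 / 1.27 = 2973.32 m/s

2973.32


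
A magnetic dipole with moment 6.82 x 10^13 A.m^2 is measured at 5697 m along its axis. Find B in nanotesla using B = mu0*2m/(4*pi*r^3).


m = 6.82 x 10^13 = 68200000000000 A.m^2
2m = 136400000000000 A.m^2
r^3 = 5697^3 = 184900743873
B = (4pi*10^-7) * 136400000000000 / (4*pi * 184900743873) * 1e9
= 171405295.179859 / 2323531274378.82 * 1e9
= 73769.3084 nT

73769.3084


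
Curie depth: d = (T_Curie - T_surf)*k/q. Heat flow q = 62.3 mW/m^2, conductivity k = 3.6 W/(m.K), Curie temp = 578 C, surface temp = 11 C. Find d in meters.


T_Curie - T_surf = 578 - 11 = 567 C
Convert q to W/m^2: 62.3 mW/m^2 = 0.0623 W/m^2
d = 567 * 3.6 / 0.0623 = 32764.04 m

32764.04


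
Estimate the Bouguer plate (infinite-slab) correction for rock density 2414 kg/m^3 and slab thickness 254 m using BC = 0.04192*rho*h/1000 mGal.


BC = 0.04192 * rho * h / 1000
= 0.04192 * 2414 * 254 / 1000
= 25.7035 mGal

25.7035


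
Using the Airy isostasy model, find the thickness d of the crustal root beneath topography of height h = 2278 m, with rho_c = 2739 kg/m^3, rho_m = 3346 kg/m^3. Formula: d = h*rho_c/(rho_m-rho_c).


rho_m - rho_c = 3346 - 2739 = 607
d = 2278 * 2739 / 607
= 6239442 / 607
= 10279.15 m

10279.15


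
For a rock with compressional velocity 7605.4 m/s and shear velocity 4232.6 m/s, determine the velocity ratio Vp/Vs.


Vp/Vs = 7605.4 / 4232.6
= 1.7969

1.7969


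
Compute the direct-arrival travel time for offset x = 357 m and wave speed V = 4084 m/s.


t = x / V
= 357 / 4084
= 0.0874 s

0.0874
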